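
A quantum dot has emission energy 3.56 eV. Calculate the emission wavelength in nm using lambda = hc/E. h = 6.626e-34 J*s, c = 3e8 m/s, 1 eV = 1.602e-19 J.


Convert energy: E = 3.56 eV = 3.56 * 1.602e-19 = 5.70312e-19 J
lambda = h*c / E = 6.626e-34 * 3e8 / 5.70312e-19
lambda = 3.48546e-07 m = 348.5 nm

348.5


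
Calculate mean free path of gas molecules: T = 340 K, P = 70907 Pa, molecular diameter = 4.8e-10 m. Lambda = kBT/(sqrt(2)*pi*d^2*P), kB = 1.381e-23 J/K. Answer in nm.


Mean free path: lambda = kB*T / (sqrt(2) * pi * d^2 * P)
lambda = 1.381e-23 * 340 / (sqrt(2) * pi * (4.8e-10)^2 * 70907)
lambda = 6.46898e-08 m
lambda = 64.69 nm

64.69


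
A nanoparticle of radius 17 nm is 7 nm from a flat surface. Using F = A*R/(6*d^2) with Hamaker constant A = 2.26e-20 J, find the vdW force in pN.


Convert to SI: R = 17 nm = 1.7e-08 m, d = 7 nm = 7e-09 m
F = A * R / (6 * d^2)
F = 2.26e-20 * 1.7e-08 / (6 * (7e-09)^2)
F = 1.3068e-12 N = 1.307 pN

1.307


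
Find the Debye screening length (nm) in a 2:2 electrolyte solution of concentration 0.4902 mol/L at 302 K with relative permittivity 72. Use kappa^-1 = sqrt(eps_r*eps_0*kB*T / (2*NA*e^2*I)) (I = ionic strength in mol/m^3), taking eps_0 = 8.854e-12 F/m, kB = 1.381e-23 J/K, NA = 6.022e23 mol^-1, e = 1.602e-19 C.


Ionic strength I = 0.4902 * 2^2 * 1000 = 1960.8 mol/m^3
kappa^-1 = sqrt(72 * 8.854e-12 * 1.381e-23 * 302 / (2 * 6.022e23 * (1.602e-19)^2 * 1960.8))
kappa^-1 = 0.209 nm

0.209


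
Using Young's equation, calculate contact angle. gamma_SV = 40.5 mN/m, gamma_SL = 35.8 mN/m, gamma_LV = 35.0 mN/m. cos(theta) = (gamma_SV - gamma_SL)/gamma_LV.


cos(theta) = (gamma_SV - gamma_SL) / gamma_LV
cos(theta) = (40.5 - 35.8) / 35.0
cos(theta) = 0.134286
theta = arccos(0.134286) = 82.28 degrees

82.28


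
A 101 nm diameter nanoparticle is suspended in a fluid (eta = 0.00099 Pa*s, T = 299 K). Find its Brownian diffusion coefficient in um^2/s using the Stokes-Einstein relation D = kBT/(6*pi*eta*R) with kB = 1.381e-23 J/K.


Radius R = 101/2 = 50.5 nm = 5.05e-08 m
D = kB*T / (6*pi*eta*R)
D = 1.381e-23 * 299 / (6 * pi * 0.00099 * 5.05e-08)
D = 4.38164e-12 m^2/s = 4.382 um^2/s

4.382


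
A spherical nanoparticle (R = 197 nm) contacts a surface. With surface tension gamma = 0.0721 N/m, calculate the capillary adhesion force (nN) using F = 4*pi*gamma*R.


Convert radius: R = 197 nm = 1.97e-07 m
F = 4 * pi * gamma * R
F = 4 * pi * 0.0721 * 1.97e-07
F = 1.78489e-07 N = 178.489 nN

178.489


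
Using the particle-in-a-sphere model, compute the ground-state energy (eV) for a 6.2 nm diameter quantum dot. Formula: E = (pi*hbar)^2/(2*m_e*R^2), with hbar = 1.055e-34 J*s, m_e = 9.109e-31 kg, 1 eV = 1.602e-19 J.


Radius R = 6.2/2 = 3.1 nm = 3.1e-09 m
E = (pi * 1.055e-34)^2 / (2 * 9.109e-31 * (3.1e-09)^2)
E(J) = 6.27452e-21
E = E(J) / 1.602e-19 = 0.0392 eV

0.0392


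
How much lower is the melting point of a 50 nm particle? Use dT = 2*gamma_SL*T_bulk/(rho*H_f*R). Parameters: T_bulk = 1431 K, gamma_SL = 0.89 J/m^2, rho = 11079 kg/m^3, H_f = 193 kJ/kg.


Radius R = 50/2 = 25 nm = 2.5e-08 m
Convert H_f = 193 kJ/kg = 193000 J/kg
dT = 2 * gamma_SL * T_bulk / (rho * H_f * R)
dT = 2 * 0.89 * 1431 / (11079 * 193000 * 2.5e-08)
dT = 47.6 K

47.6


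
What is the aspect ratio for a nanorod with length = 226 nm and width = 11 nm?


Aspect ratio AR = length / diameter
AR = 226 / 11
AR = 20.55

20.55


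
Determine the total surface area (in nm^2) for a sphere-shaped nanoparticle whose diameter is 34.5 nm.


Radius r = 34.5/2 = 17.25 nm
Surface area SA = 4 * pi * r^2
SA = 4 * pi * (17.25)^2
SA = 3739.28 nm^2

3739.28


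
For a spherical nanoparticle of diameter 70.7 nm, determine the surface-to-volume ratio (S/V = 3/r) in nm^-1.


Radius r = 70.7/2 = 35.35 nm
S/V = 3 / r = 3 / 35.35
S/V = 0.0849 nm^-1

0.0849


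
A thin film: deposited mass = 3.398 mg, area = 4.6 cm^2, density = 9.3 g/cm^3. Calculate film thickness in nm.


Convert: m = 3.398 mg = 3.3980e-06 kg, A = 4.6 cm^2 = 4.6000e-04 m^2, rho = 9.3 g/cm^3 = 9300 kg/m^3
t = m / (A * rho)
t = 3.3980e-06 / (4.6000e-04 * 9300)
t = 7.9430e-07 m = 794.3 nm

794.3


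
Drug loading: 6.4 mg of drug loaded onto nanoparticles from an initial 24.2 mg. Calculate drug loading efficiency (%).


Drug loading efficiency = (drug loaded / drug initial) * 100
DLE = 6.4 / 24.2 * 100
DLE = 0.2645 * 100
DLE = 26.45%

26.45


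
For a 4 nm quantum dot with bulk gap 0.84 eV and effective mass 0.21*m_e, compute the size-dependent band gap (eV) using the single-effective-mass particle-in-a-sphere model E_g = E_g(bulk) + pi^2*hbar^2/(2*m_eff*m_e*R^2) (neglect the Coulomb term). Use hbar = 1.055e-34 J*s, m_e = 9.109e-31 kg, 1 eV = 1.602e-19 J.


Radius R = 4/2 nm = 2e-09 m
Confinement energy dE = pi^2 * hbar^2 / (2 * m_eff * m_e * R^2)
dE = pi^2 * (1.055e-34)^2 / (2 * 0.21 * 9.109e-31 * (2e-09)^2) J, divided by 1.602e-19 J/eV
dE = 0.4481 eV
Total band gap = E_g(bulk) + dE = 0.84 + 0.4481 = 1.2881 eV

1.2881


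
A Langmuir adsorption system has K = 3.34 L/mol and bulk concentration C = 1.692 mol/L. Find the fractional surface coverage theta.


Langmuir isotherm: theta = K*C / (1 + K*C)
K*C = 3.34 * 1.692 = 5.65128
theta = 5.65128 / (1 + 5.65128) = 5.65128 / 6.65128
theta = 0.8497

0.8497


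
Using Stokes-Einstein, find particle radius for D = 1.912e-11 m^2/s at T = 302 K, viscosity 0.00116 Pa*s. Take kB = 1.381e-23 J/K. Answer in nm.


Stokes-Einstein: R = kB*T / (6*pi*eta*D)
R = 1.381e-23 * 302 / (6 * pi * 0.00116 * 1.912e-11)
R = 9.97594e-09 m = 9.98 nm

9.98


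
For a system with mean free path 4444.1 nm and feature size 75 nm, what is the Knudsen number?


Knudsen number Kn = lambda / L
Kn = 4444.1 / 75
Kn = 59.2547

59.2547


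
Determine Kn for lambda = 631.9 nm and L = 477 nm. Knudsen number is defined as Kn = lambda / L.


Knudsen number Kn = lambda / L
Kn = 631.9 / 477
Kn = 1.3247

1.3247


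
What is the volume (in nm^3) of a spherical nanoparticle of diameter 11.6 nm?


Radius r = 11.6/2 = 5.8 nm
Volume V = (4/3) * pi * r^3
V = (4/3) * pi * (5.8)^3
V = 817.28 nm^3

817.28


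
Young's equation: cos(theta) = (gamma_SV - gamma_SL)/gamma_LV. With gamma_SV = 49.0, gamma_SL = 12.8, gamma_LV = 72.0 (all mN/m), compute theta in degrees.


cos(theta) = (gamma_SV - gamma_SL) / gamma_LV
cos(theta) = (49.0 - 12.8) / 72.0
cos(theta) = 0.502778
theta = arccos(0.502778) = 59.82 degrees

59.82


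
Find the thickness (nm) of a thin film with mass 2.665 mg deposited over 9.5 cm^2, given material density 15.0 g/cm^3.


Convert: m = 2.665 mg = 2.6650e-06 kg, A = 9.5 cm^2 = 9.5000e-04 m^2, rho = 15.0 g/cm^3 = 15000 kg/m^3
t = m / (A * rho)
t = 2.6650e-06 / (9.5000e-04 * 15000)
t = 1.8702e-07 m = 187.0 nm

187.0


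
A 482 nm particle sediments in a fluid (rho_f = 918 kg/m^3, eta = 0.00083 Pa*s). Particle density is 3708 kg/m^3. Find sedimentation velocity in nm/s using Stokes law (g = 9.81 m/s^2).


Radius R = 482/2 nm = 2.41e-07 m
Density difference = 3708 - 918 = 2790 kg/m^3
v = 2 * R^2 * (rho_p - rho_f) * g / (9 * eta)
v = 2 * (2.41e-07)^2 * 2790 * 9.81 / (9 * 0.00083)
v = 4.25615e-07 m/s = 425.6148 nm/s

425.6148


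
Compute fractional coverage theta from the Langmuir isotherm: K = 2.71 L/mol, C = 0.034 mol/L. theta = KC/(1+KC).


Langmuir isotherm: theta = K*C / (1 + K*C)
K*C = 2.71 * 0.034 = 0.09214
theta = 0.09214 / (1 + 0.09214) = 0.09214 / 1.09214
theta = 0.0844

0.0844


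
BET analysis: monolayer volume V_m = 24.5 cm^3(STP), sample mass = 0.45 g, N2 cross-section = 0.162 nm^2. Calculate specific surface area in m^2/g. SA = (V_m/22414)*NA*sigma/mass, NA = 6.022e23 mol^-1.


Number of moles in monolayer = V_m / 22414 = 24.5 / 22414 = 0.00109307
Number of molecules = moles * NA = 0.00109307 * 6.022e23
SA = molecules * sigma / mass
SA = (24.5 / 22414) * 6.022e23 * 0.162e-18 / 0.45
SA = 237.0 m^2/g

237.0


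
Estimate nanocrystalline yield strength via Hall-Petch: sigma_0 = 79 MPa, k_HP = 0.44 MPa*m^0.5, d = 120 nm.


d = 120 nm = 1.2e-07 m
sqrt(d) = 0.0003464102
Hall-Petch contribution = k / sqrt(d) = 0.44 / 0.0003464102 = 1270.2 MPa
sigma = sigma_0 + k/sqrt(d) = 79 + 1270.2 = 1349.2 MPa

1349.2


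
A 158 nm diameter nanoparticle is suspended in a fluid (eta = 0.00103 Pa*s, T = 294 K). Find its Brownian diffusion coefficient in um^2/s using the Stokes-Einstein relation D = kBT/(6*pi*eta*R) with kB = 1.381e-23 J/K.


Radius R = 158/2 = 79 nm = 7.9e-08 m
D = kB*T / (6*pi*eta*R)
D = 1.381e-23 * 294 / (6 * pi * 0.00103 * 7.9e-08)
D = 2.64713e-12 m^2/s = 2.647 um^2/s

2.647


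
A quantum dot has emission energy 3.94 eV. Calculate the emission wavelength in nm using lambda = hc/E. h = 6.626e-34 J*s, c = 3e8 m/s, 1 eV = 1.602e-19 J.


Convert energy: E = 3.94 eV = 3.94 * 1.602e-19 = 6.31188e-19 J
lambda = h*c / E = 6.626e-34 * 3e8 / 6.31188e-19
lambda = 3.1493e-07 m = 314.9 nm

314.9


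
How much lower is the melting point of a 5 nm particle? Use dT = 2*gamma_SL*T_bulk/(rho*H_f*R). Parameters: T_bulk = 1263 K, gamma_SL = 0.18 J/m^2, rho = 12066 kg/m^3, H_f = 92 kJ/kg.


Radius R = 5/2 = 2.5 nm = 2.5e-09 m
Convert H_f = 92 kJ/kg = 92000 J/kg
dT = 2 * gamma_SL * T_bulk / (rho * H_f * R)
dT = 2 * 0.18 * 1263 / (12066 * 92000 * 2.5e-09)
dT = 163.8 K

163.8


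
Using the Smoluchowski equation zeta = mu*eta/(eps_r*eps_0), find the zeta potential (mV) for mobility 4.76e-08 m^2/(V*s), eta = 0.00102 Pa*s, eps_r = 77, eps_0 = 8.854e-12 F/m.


Smoluchowski equation: zeta = mu * eta / (eps_r * eps_0)
zeta = 4.76e-08 * 0.00102 / (77 * 8.854e-12)
zeta = 0.071216 V = 71.22 mV

71.22


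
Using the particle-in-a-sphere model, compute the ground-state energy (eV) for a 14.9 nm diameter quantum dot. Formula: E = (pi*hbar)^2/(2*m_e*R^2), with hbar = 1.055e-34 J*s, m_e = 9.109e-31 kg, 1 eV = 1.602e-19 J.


Radius R = 14.9/2 = 7.45 nm = 7.45e-09 m
E = (pi * 1.055e-34)^2 / (2 * 9.109e-31 * (7.45e-09)^2)
E(J) = 1.0864e-21
E = E(J) / 1.602e-19 = 0.0068 eV

0.0068


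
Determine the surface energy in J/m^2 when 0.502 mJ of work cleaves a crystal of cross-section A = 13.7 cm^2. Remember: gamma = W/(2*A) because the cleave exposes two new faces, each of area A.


Convert: A = 13.7 cm^2 = 0.00137 m^2, W = 0.502 mJ = 0.000502 J
Cleaving exposes two faces of area A, so total new surface = 2*A and gamma = W / (2*A)
gamma = 0.000502 / (2 * 0.00137)
gamma = 0.183 J/m^2

0.183


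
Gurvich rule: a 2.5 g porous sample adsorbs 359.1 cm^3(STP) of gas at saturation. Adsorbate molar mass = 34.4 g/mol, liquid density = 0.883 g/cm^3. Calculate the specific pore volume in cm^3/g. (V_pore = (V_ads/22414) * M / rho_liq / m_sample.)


Moles adsorbed n = V_ads / 22414 = 359.1 / 22414 = 1.602124e-02 mol
Liquid volume V_liq = n * M / rho_liq = 1.602124e-02 * 34.4 / 0.883 = 0.62416 cm^3
Specific pore volume V_pore = V_liq / m_sample = 0.62416 / 2.5
V_pore = 0.2497 cm^3/g

0.2497


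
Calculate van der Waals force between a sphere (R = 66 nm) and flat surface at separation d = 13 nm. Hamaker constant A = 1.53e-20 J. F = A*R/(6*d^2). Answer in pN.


Convert to SI: R = 66 nm = 6.6e-08 m, d = 13 nm = 1.3e-08 m
F = A * R / (6 * d^2)
F = 1.53e-20 * 6.6e-08 / (6 * (1.3e-08)^2)
F = 9.95858e-13 N = 0.996 pN

0.996


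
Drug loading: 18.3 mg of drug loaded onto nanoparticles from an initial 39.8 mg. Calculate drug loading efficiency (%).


Drug loading efficiency = (drug loaded / drug initial) * 100
DLE = 18.3 / 39.8 * 100
DLE = 0.4598 * 100
DLE = 45.98%

45.98


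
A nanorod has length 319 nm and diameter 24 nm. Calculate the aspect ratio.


Aspect ratio AR = length / diameter
AR = 319 / 24
AR = 13.29

13.29


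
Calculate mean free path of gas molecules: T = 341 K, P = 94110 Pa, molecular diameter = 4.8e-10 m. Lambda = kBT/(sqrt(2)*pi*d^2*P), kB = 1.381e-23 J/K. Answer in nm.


Mean free path: lambda = kB*T / (sqrt(2) * pi * d^2 * P)
lambda = 1.381e-23 * 341 / (sqrt(2) * pi * (4.8e-10)^2 * 94110)
lambda = 4.88838e-08 m
lambda = 48.88 nm

48.88


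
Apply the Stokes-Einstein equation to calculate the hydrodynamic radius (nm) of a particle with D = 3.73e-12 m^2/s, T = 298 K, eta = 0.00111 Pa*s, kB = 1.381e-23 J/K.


Stokes-Einstein: R = kB*T / (6*pi*eta*D)
R = 1.381e-23 * 298 / (6 * pi * 0.00111 * 3.73e-12)
R = 5.27323e-08 m = 52.73 nm

52.73


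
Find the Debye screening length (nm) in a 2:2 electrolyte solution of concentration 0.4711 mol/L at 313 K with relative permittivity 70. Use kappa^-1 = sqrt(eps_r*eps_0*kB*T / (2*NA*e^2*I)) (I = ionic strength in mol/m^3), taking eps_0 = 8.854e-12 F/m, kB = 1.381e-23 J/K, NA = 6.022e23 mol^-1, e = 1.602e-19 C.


Ionic strength I = 0.4711 * 2^2 * 1000 = 1884.4 mol/m^3
kappa^-1 = sqrt(70 * 8.854e-12 * 1.381e-23 * 313 / (2 * 6.022e23 * (1.602e-19)^2 * 1884.4))
kappa^-1 = 0.214 nm

0.214


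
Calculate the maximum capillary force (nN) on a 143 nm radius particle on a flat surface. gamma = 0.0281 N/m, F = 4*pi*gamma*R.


Convert radius: R = 143 nm = 1.43e-07 m
F = 4 * pi * gamma * R
F = 4 * pi * 0.0281 * 1.43e-07
F = 5.04954e-08 N = 50.4954 nN

50.4954


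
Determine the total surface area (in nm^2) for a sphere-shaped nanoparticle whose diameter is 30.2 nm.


Radius r = 30.2/2 = 15.1 nm
Surface area SA = 4 * pi * r^2
SA = 4 * pi * (15.1)^2
SA = 2865.26 nm^2

2865.26


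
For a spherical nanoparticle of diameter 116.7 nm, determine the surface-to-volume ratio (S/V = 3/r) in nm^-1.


Radius r = 116.7/2 = 58.35 nm
S/V = 3 / r = 3 / 58.35
S/V = 0.0514 nm^-1

0.0514


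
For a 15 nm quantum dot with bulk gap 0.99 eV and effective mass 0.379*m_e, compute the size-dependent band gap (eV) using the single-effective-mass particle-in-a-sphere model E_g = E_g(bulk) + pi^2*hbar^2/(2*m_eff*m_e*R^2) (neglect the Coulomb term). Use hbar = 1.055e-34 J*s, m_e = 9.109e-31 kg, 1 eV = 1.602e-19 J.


Radius R = 15/2 nm = 7.5e-09 m
Confinement energy dE = pi^2 * hbar^2 / (2 * m_eff * m_e * R^2)
dE = pi^2 * (1.055e-34)^2 / (2 * 0.379 * 9.109e-31 * (7.5e-09)^2) J, divided by 1.602e-19 J/eV
dE = 0.0177 eV
Total band gap = E_g(bulk) + dE = 0.99 + 0.0177 = 1.0077 eV

1.0077


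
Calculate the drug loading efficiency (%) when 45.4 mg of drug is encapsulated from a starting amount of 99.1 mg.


Drug loading efficiency = (drug loaded / drug initial) * 100
DLE = 45.4 / 99.1 * 100
DLE = 0.4581 * 100
DLE = 45.81%

45.81


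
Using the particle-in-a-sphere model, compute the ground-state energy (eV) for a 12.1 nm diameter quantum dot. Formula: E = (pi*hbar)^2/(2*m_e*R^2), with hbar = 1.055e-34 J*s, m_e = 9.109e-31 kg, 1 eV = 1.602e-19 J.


Radius R = 12.1/2 = 6.05 nm = 6.05e-09 m
E = (pi * 1.055e-34)^2 / (2 * 9.109e-31 * (6.05e-09)^2)
E(J) = 1.64738e-21
E = E(J) / 1.602e-19 = 0.0103 eV

0.0103


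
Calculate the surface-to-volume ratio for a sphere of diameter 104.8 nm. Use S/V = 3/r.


Radius r = 104.8/2 = 52.4 nm
S/V = 3 / r = 3 / 52.4
S/V = 0.0573 nm^-1

0.0573


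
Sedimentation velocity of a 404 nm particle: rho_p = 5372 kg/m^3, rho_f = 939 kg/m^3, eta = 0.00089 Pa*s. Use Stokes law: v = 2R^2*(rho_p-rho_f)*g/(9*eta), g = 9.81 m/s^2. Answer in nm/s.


Radius R = 404/2 nm = 2.02e-07 m
Density difference = 5372 - 939 = 4433 kg/m^3
v = 2 * R^2 * (rho_p - rho_f) * g / (9 * eta)
v = 2 * (2.02e-07)^2 * 4433 * 9.81 / (9 * 0.00089)
v = 4.43065e-07 m/s = 443.0645 nm/s

443.0645


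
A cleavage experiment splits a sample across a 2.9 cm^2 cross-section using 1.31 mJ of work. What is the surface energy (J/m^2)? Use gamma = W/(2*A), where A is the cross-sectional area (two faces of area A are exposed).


Convert: A = 2.9 cm^2 = 0.00029 m^2, W = 1.31 mJ = 0.00131 J
Cleaving exposes two faces of area A, so total new surface = 2*A and gamma = W / (2*A)
gamma = 0.00131 / (2 * 0.00029)
gamma = 2.259 J/m^2

2.259


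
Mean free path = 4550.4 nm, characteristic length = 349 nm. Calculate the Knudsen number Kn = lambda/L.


Knudsen number Kn = lambda / L
Kn = 4550.4 / 349
Kn = 13.0384

13.0384


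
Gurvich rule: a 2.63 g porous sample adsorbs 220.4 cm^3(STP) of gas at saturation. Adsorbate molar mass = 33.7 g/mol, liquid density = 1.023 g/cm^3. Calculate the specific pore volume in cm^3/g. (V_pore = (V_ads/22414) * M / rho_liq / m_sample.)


Moles adsorbed n = V_ads / 22414 = 220.4 / 22414 = 9.833140e-03 mol
Liquid volume V_liq = n * M / rho_liq = 9.833140e-03 * 33.7 / 1.023 = 0.32393 cm^3
Specific pore volume V_pore = V_liq / m_sample = 0.32393 / 2.63
V_pore = 0.1232 cm^3/g

0.1232


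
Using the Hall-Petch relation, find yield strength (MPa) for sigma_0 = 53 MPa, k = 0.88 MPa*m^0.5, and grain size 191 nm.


d = 191 nm = 1.91e-07 m
sqrt(d) = 0.0004370355
Hall-Petch contribution = k / sqrt(d) = 0.88 / 0.0004370355 = 2013.6 MPa
sigma = sigma_0 + k/sqrt(d) = 53 + 2013.6 = 2066.6 MPa

2066.6


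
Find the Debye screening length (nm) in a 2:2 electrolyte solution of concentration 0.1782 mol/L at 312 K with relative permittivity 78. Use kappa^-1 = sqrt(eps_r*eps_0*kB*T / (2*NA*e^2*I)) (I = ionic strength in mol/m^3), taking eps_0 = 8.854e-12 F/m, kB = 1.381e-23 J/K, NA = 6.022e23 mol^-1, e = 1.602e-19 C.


Ionic strength I = 0.1782 * 2^2 * 1000 = 712.8 mol/m^3
kappa^-1 = sqrt(78 * 8.854e-12 * 1.381e-23 * 312 / (2 * 6.022e23 * (1.602e-19)^2 * 712.8))
kappa^-1 = 0.368 nm

0.368


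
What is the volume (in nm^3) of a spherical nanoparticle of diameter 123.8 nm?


Radius r = 123.8/2 = 61.9 nm
Volume V = (4/3) * pi * r^3
V = (4/3) * pi * (61.9)^3
V = 993483.27 nm^3

993483.27


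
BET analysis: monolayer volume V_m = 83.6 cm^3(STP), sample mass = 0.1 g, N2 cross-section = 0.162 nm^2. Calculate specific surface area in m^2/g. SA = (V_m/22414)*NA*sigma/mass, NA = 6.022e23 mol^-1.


Number of moles in monolayer = V_m / 22414 = 83.6 / 22414 = 0.00372981
Number of molecules = moles * NA = 0.00372981 * 6.022e23
SA = molecules * sigma / mass
SA = (83.6 / 22414) * 6.022e23 * 0.162e-18 / 0.1
SA = 3638.7 m^2/g

3638.7


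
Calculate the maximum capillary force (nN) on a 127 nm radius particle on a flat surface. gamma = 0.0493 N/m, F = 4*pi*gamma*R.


Convert radius: R = 127 nm = 1.27e-07 m
F = 4 * pi * gamma * R
F = 4 * pi * 0.0493 * 1.27e-07
F = 7.86793e-08 N = 78.6793 nN

78.6793


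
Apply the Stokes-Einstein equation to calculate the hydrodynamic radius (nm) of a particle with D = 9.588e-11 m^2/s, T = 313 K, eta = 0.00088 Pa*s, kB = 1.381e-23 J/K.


Stokes-Einstein: R = kB*T / (6*pi*eta*D)
R = 1.381e-23 * 313 / (6 * pi * 0.00088 * 9.588e-11)
R = 2.71785e-09 m = 2.72 nm

2.72


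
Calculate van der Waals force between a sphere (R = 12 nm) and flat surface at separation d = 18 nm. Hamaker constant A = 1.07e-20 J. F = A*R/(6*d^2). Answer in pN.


Convert to SI: R = 12 nm = 1.2e-08 m, d = 18 nm = 1.8e-08 m
F = A * R / (6 * d^2)
F = 1.07e-20 * 1.2e-08 / (6 * (1.8e-08)^2)
F = 6.60494e-14 N = 0.066 pN

0.066


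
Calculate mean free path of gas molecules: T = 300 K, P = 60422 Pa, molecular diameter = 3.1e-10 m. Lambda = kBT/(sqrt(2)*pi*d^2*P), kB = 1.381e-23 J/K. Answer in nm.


Mean free path: lambda = kB*T / (sqrt(2) * pi * d^2 * P)
lambda = 1.381e-23 * 300 / (sqrt(2) * pi * (3.1e-10)^2 * 60422)
lambda = 1.60595e-07 m
lambda = 160.59 nm

160.59


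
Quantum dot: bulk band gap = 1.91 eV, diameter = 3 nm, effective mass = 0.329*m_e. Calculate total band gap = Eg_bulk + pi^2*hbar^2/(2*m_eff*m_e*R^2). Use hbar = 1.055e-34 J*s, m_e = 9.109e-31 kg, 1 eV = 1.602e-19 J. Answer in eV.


Radius R = 3/2 nm = 1.5e-09 m
Confinement energy dE = pi^2 * hbar^2 / (2 * m_eff * m_e * R^2)
dE = pi^2 * (1.055e-34)^2 / (2 * 0.329 * 9.109e-31 * (1.5e-09)^2) J, divided by 1.602e-19 J/eV
dE = 0.5085 eV
Total band gap = E_g(bulk) + dE = 1.91 + 0.5085 = 2.4185 eV

2.4185


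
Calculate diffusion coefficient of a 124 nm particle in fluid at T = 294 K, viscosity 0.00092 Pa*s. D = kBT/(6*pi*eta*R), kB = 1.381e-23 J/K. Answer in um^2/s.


Radius R = 124/2 = 62 nm = 6.2e-08 m
D = kB*T / (6*pi*eta*R)
D = 1.381e-23 * 294 / (6 * pi * 0.00092 * 6.2e-08)
D = 3.77625e-12 m^2/s = 3.776 um^2/s

3.776


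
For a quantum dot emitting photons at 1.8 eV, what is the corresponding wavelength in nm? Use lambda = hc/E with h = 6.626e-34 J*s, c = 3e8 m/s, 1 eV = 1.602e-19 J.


Convert energy: E = 1.8 eV = 1.8 * 1.602e-19 = 2.8836e-19 J
lambda = h*c / E = 6.626e-34 * 3e8 / 2.8836e-19
lambda = 6.89347e-07 m = 689.3 nm

689.3


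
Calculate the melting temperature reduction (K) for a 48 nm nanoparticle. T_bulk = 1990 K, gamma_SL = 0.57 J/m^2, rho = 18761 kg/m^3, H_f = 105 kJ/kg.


Radius R = 48/2 = 24 nm = 2.4e-08 m
Convert H_f = 105 kJ/kg = 105000 J/kg
dT = 2 * gamma_SL * T_bulk / (rho * H_f * R)
dT = 2 * 0.57 * 1990 / (18761 * 105000 * 2.4e-08)
dT = 48.0 K

48.0


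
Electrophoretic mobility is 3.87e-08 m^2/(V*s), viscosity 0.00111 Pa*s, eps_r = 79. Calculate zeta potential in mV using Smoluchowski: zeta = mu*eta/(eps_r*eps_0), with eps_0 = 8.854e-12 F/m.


Smoluchowski equation: zeta = mu * eta / (eps_r * eps_0)
zeta = 3.87e-08 * 0.00111 / (79 * 8.854e-12)
zeta = 0.061414 V = 61.41 mV

61.41


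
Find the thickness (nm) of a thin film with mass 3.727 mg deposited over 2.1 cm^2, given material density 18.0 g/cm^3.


Convert: m = 3.727 mg = 3.7270e-06 kg, A = 2.1 cm^2 = 2.1000e-04 m^2, rho = 18.0 g/cm^3 = 18000 kg/m^3
t = m / (A * rho)
t = 3.7270e-06 / (2.1000e-04 * 18000)
t = 9.8598e-07 m = 986.0 nm

986.0


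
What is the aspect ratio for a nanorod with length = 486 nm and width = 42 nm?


Aspect ratio AR = length / diameter
AR = 486 / 42
AR = 11.57

11.57


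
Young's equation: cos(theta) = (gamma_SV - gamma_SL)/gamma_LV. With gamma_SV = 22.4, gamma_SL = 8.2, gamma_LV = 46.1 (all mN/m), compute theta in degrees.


cos(theta) = (gamma_SV - gamma_SL) / gamma_LV
cos(theta) = (22.4 - 8.2) / 46.1
cos(theta) = 0.308026
theta = arccos(0.308026) = 72.06 degrees

72.06


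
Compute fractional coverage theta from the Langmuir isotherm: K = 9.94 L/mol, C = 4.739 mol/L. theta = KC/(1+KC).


Langmuir isotherm: theta = K*C / (1 + K*C)
K*C = 9.94 * 4.739 = 47.10566
theta = 47.10566 / (1 + 47.10566) = 47.10566 / 48.10566
theta = 0.9792

0.9792


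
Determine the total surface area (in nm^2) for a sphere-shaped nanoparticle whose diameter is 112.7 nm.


Radius r = 112.7/2 = 56.35 nm
Surface area SA = 4 * pi * r^2
SA = 4 * pi * (56.35)^2
SA = 39902.28 nm^2

39902.28


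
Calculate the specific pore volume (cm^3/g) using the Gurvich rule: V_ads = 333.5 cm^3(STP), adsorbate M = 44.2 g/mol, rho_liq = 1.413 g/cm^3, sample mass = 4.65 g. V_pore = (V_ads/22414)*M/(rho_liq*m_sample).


Moles adsorbed n = V_ads / 22414 = 333.5 / 22414 = 1.487909e-02 mol
Liquid volume V_liq = n * M / rho_liq = 1.487909e-02 * 44.2 / 1.413 = 0.46543 cm^3
Specific pore volume V_pore = V_liq / m_sample = 0.46543 / 4.65
V_pore = 0.1001 cm^3/g

0.1001


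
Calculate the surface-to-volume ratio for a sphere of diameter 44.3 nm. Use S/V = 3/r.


Radius r = 44.3/2 = 22.15 nm
S/V = 3 / r = 3 / 22.15
S/V = 0.1354 nm^-1

0.1354


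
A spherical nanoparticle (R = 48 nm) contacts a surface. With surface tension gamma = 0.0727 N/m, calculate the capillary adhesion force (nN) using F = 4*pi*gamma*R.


Convert radius: R = 48 nm = 4.8e-08 m
F = 4 * pi * gamma * R
F = 4 * pi * 0.0727 * 4.8e-08
F = 4.38516e-08 N = 43.8516 nN

43.8516


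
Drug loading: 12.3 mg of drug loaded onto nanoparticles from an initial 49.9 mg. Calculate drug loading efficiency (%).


Drug loading efficiency = (drug loaded / drug initial) * 100
DLE = 12.3 / 49.9 * 100
DLE = 0.2465 * 100
DLE = 24.65%

24.65


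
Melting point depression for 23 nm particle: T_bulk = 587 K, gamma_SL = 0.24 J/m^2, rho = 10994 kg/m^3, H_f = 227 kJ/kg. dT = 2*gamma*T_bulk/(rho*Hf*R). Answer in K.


Radius R = 23/2 = 11.5 nm = 1.15e-08 m
Convert H_f = 227 kJ/kg = 227000 J/kg
dT = 2 * gamma_SL * T_bulk / (rho * H_f * R)
dT = 2 * 0.24 * 587 / (10994 * 227000 * 1.15e-08)
dT = 9.8 K

9.8


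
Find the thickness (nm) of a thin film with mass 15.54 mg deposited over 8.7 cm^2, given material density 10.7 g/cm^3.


Convert: m = 15.54 mg = 1.5540e-05 kg, A = 8.7 cm^2 = 8.7000e-04 m^2, rho = 10.7 g/cm^3 = 10700 kg/m^3
t = m / (A * rho)
t = 1.5540e-05 / (8.7000e-04 * 10700)
t = 1.6694e-06 m = 1669.4 nm

1669.4


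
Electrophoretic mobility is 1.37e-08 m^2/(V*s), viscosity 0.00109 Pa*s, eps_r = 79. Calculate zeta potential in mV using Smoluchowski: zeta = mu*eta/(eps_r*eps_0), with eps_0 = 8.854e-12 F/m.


Smoluchowski equation: zeta = mu * eta / (eps_r * eps_0)
zeta = 1.37e-08 * 0.00109 / (79 * 8.854e-12)
zeta = 0.021349 V = 21.35 mV

21.35


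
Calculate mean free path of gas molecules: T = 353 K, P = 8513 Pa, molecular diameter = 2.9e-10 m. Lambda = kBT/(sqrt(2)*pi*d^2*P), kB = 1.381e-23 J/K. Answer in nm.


Mean free path: lambda = kB*T / (sqrt(2) * pi * d^2 * P)
lambda = 1.381e-23 * 353 / (sqrt(2) * pi * (2.9e-10)^2 * 8513)
lambda = 1.53259e-06 m
lambda = 1532.59 nm

1532.59


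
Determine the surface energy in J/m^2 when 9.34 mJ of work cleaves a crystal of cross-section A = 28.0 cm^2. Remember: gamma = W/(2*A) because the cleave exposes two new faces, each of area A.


Convert: A = 28.0 cm^2 = 0.0028 m^2, W = 9.34 mJ = 0.00934 J
Cleaving exposes two faces of area A, so total new surface = 2*A and gamma = W / (2*A)
gamma = 0.00934 / (2 * 0.0028)
gamma = 1.668 J/m^2

1.668


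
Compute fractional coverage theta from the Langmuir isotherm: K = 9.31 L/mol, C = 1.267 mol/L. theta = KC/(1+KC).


Langmuir isotherm: theta = K*C / (1 + K*C)
K*C = 9.31 * 1.267 = 11.79577
theta = 11.79577 / (1 + 11.79577) = 11.79577 / 12.79577
theta = 0.9218

0.9218


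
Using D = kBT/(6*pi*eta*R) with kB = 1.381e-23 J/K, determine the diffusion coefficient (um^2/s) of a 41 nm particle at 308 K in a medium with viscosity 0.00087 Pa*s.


Radius R = 41/2 = 20.5 nm = 2.05e-08 m
D = kB*T / (6*pi*eta*R)
D = 1.381e-23 * 308 / (6 * pi * 0.00087 * 2.05e-08)
D = 1.26523e-11 m^2/s = 12.652 um^2/s

12.652


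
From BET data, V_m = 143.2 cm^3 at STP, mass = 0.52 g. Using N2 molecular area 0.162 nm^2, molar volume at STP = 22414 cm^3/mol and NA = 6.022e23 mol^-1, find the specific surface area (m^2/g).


Number of moles in monolayer = V_m / 22414 = 143.2 / 22414 = 0.00638886
Number of molecules = moles * NA = 0.00638886 * 6.022e23
SA = molecules * sigma / mass
SA = (143.2 / 22414) * 6.022e23 * 0.162e-18 / 0.52
SA = 1198.6 m^2/g

1198.6


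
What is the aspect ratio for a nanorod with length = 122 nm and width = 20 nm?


Aspect ratio AR = length / diameter
AR = 122 / 20
AR = 6.1

6.1


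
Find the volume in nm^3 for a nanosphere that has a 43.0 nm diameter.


Radius r = 43.0/2 = 21.5 nm
Volume V = (4/3) * pi * r^3
V = (4/3) * pi * (21.5)^3
V = 41629.77 nm^3

41629.77


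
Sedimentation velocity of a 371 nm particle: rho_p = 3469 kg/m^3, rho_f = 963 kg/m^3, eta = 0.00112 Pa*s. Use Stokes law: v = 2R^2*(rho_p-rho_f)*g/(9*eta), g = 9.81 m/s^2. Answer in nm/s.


Radius R = 371/2 nm = 1.855e-07 m
Density difference = 3469 - 963 = 2506 kg/m^3
v = 2 * R^2 * (rho_p - rho_f) * g / (9 * eta)
v = 2 * (1.855e-07)^2 * 2506 * 9.81 / (9 * 0.00112)
v = 1.67845e-07 m/s = 167.8446 nm/s

167.8446


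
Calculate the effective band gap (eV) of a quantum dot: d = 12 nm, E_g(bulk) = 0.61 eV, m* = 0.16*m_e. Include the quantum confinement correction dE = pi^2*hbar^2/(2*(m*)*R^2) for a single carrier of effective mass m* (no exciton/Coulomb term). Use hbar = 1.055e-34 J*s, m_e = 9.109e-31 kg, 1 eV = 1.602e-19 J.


Radius R = 12/2 nm = 6e-09 m
Confinement energy dE = pi^2 * hbar^2 / (2 * m_eff * m_e * R^2)
dE = pi^2 * (1.055e-34)^2 / (2 * 0.16 * 9.109e-31 * (6e-09)^2) J, divided by 1.602e-19 J/eV
dE = 0.0653 eV
Total band gap = E_g(bulk) + dE = 0.61 + 0.0653 = 0.6753 eV

0.6753


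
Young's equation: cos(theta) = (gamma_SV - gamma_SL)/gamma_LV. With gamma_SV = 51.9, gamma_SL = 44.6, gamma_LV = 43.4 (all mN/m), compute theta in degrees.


cos(theta) = (gamma_SV - gamma_SL) / gamma_LV
cos(theta) = (51.9 - 44.6) / 43.4
cos(theta) = 0.168203
theta = arccos(0.168203) = 80.32 degrees

80.32


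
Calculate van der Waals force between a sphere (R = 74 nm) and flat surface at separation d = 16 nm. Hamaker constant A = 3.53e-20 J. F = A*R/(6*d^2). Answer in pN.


Convert to SI: R = 74 nm = 7.4e-08 m, d = 16 nm = 1.6e-08 m
F = A * R / (6 * d^2)
F = 3.53e-20 * 7.4e-08 / (6 * (1.6e-08)^2)
F = 1.70065e-12 N = 1.701 pN

1.701


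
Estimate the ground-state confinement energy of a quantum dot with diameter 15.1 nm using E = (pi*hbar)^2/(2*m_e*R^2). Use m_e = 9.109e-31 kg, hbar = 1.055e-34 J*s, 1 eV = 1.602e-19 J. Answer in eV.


Radius R = 15.1/2 = 7.55 nm = 7.55e-09 m
E = (pi * 1.055e-34)^2 / (2 * 9.109e-31 * (7.55e-09)^2)
E(J) = 1.05782e-21
E = E(J) / 1.602e-19 = 0.0066 eV

0.0066


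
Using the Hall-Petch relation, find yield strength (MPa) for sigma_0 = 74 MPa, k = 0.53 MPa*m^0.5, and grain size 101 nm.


d = 101 nm = 1.01e-07 m
sqrt(d) = 0.000317805
Hall-Petch contribution = k / sqrt(d) = 0.53 / 0.000317805 = 1667.7 MPa
sigma = sigma_0 + k/sqrt(d) = 74 + 1667.7 = 1741.7 MPa

1741.7


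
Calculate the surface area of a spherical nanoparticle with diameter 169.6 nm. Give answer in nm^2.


Radius r = 169.6/2 = 84.8 nm
Surface area SA = 4 * pi * r^2
SA = 4 * pi * (84.8)^2
SA = 90365.27 nm^2

90365.27


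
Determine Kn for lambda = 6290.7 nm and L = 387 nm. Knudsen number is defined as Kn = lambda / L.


Knudsen number Kn = lambda / L
Kn = 6290.7 / 387
Kn = 16.255

16.255


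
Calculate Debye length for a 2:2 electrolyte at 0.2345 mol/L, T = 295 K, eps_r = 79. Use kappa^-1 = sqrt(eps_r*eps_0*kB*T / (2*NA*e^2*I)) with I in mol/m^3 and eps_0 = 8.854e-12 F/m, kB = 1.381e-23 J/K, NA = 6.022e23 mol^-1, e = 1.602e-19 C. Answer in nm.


Ionic strength I = 0.2345 * 2^2 * 1000 = 938 mol/m^3
kappa^-1 = sqrt(79 * 8.854e-12 * 1.381e-23 * 295 / (2 * 6.022e23 * (1.602e-19)^2 * 938))
kappa^-1 = 0.314 nm

0.314


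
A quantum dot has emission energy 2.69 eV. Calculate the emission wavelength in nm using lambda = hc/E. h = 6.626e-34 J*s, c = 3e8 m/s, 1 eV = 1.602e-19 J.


Convert energy: E = 2.69 eV = 2.69 * 1.602e-19 = 4.30938e-19 J
lambda = h*c / E = 6.626e-34 * 3e8 / 4.30938e-19
lambda = 4.61273e-07 m = 461.3 nm

461.3


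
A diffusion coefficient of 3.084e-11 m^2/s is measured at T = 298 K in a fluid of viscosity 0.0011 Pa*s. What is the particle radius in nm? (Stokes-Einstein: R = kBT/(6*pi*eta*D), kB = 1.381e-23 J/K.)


Stokes-Einstein: R = kB*T / (6*pi*eta*D)
R = 1.381e-23 * 298 / (6 * pi * 0.0011 * 3.084e-11)
R = 6.43579e-09 m = 6.44 nm

6.44


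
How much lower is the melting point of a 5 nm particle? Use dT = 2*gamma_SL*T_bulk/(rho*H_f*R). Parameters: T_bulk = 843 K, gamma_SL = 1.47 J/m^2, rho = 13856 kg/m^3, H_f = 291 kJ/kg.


Radius R = 5/2 = 2.5 nm = 2.5e-09 m
Convert H_f = 291 kJ/kg = 291000 J/kg
dT = 2 * gamma_SL * T_bulk / (rho * H_f * R)
dT = 2 * 1.47 * 843 / (13856 * 291000 * 2.5e-09)
dT = 245.9 K

245.9


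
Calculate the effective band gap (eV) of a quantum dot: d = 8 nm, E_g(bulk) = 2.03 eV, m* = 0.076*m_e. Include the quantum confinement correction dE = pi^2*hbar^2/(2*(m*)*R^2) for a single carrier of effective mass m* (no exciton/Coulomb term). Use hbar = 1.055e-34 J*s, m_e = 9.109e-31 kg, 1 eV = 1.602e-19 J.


Radius R = 8/2 nm = 4e-09 m
Confinement energy dE = pi^2 * hbar^2 / (2 * m_eff * m_e * R^2)
dE = pi^2 * (1.055e-34)^2 / (2 * 0.076 * 9.109e-31 * (4e-09)^2) J, divided by 1.602e-19 J/eV
dE = 0.3095 eV
Total band gap = E_g(bulk) + dE = 2.03 + 0.3095 = 2.3395 eV

2.3395


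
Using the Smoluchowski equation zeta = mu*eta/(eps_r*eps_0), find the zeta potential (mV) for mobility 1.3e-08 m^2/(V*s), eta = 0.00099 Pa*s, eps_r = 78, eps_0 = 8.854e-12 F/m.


Smoluchowski equation: zeta = mu * eta / (eps_r * eps_0)
zeta = 1.3e-08 * 0.00099 / (78 * 8.854e-12)
zeta = 0.018636 V = 18.64 mV

18.64


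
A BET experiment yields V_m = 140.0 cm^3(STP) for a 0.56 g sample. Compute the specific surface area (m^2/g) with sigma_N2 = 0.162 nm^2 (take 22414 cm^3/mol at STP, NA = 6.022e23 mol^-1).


Number of moles in monolayer = V_m / 22414 = 140.0 / 22414 = 0.0062461
Number of molecules = moles * NA = 0.0062461 * 6.022e23
SA = molecules * sigma / mass
SA = (140.0 / 22414) * 6.022e23 * 0.162e-18 / 0.56
SA = 1088.1 m^2/g

1088.1


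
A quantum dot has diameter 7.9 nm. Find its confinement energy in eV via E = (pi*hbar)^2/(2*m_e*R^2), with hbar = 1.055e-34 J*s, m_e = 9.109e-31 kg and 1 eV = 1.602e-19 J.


Radius R = 7.9/2 = 3.95 nm = 3.95e-09 m
E = (pi * 1.055e-34)^2 / (2 * 9.109e-31 * (3.95e-09)^2)
E(J) = 3.86465e-21
E = E(J) / 1.602e-19 = 0.0241 eV

0.0241


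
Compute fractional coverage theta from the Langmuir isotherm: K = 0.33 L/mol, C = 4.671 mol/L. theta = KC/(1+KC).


Langmuir isotherm: theta = K*C / (1 + K*C)
K*C = 0.33 * 4.671 = 1.54143
theta = 1.54143 / (1 + 1.54143) = 1.54143 / 2.54143
theta = 0.6065

0.6065


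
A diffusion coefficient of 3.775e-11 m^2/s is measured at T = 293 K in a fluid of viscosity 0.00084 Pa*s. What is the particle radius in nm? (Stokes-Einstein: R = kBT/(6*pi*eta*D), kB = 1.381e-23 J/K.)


Stokes-Einstein: R = kB*T / (6*pi*eta*D)
R = 1.381e-23 * 293 / (6 * pi * 0.00084 * 3.775e-11)
R = 6.76961e-09 m = 6.77 nm

6.77


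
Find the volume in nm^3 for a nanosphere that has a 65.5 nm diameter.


Radius r = 65.5/2 = 32.75 nm
Volume V = (4/3) * pi * r^3
V = (4/3) * pi * (32.75)^3
V = 147137.21 nm^3

147137.21


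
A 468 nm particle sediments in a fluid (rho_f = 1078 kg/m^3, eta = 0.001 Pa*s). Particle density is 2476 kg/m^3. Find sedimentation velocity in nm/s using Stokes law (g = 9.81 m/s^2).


Radius R = 468/2 nm = 2.34e-07 m
Density difference = 2476 - 1078 = 1398 kg/m^3
v = 2 * R^2 * (rho_p - rho_f) * g / (9 * eta)
v = 2 * (2.34e-07)^2 * 1398 * 9.81 / (9 * 0.001)
v = 1.66877e-07 m/s = 166.8766 nm/s

166.8766


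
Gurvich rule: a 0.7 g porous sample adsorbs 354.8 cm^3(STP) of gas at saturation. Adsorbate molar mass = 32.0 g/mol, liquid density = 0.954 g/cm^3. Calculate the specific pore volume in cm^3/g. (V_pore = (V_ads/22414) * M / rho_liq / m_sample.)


Moles adsorbed n = V_ads / 22414 = 354.8 / 22414 = 1.582939e-02 mol
Liquid volume V_liq = n * M / rho_liq = 1.582939e-02 * 32.0 / 0.954 = 0.53096 cm^3
Specific pore volume V_pore = V_liq / m_sample = 0.53096 / 0.7
V_pore = 0.7585 cm^3/g

0.7585


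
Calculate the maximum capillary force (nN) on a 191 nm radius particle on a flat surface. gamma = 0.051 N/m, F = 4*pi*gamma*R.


Convert radius: R = 191 nm = 1.91e-07 m
F = 4 * pi * gamma * R
F = 4 * pi * 0.051 * 1.91e-07
F = 1.22409e-07 N = 122.409 nN

122.409


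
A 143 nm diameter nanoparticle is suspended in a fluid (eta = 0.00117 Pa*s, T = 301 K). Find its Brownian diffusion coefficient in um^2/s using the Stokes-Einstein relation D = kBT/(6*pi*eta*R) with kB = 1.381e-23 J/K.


Radius R = 143/2 = 71.5 nm = 7.15e-08 m
D = kB*T / (6*pi*eta*R)
D = 1.381e-23 * 301 / (6 * pi * 0.00117 * 7.15e-08)
D = 2.63613e-12 m^2/s = 2.636 um^2/s

2.636


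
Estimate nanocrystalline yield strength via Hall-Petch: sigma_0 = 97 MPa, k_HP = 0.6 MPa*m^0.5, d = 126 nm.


d = 126 nm = 1.26e-07 m
sqrt(d) = 0.0003549648
Hall-Petch contribution = k / sqrt(d) = 0.6 / 0.0003549648 = 1690.3 MPa
sigma = sigma_0 + k/sqrt(d) = 97 + 1690.3 = 1787.3 MPa

1787.3


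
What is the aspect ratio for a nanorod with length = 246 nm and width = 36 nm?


Aspect ratio AR = length / diameter
AR = 246 / 36
AR = 6.83

6.83


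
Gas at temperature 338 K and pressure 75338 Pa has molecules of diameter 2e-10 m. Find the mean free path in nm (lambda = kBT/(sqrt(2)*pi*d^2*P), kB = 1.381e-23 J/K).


Mean free path: lambda = kB*T / (sqrt(2) * pi * d^2 * P)
lambda = 1.381e-23 * 338 / (sqrt(2) * pi * (2e-10)^2 * 75338)
lambda = 3.48635e-07 m
lambda = 348.64 nm

348.64


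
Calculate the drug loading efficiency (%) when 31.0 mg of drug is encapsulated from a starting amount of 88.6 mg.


Drug loading efficiency = (drug loaded / drug initial) * 100
DLE = 31.0 / 88.6 * 100
DLE = 0.3499 * 100
DLE = 34.99%

34.99


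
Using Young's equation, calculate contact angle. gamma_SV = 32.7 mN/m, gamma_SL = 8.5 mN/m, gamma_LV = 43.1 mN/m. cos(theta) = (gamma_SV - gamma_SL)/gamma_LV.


cos(theta) = (gamma_SV - gamma_SL) / gamma_LV
cos(theta) = (32.7 - 8.5) / 43.1
cos(theta) = 0.561485
theta = arccos(0.561485) = 55.84 degrees

55.84


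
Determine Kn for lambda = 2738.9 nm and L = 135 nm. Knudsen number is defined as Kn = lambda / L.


Knudsen number Kn = lambda / L
Kn = 2738.9 / 135
Kn = 20.2881

20.2881


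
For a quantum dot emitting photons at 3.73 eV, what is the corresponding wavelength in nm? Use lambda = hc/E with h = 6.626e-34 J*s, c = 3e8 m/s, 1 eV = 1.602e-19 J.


Convert energy: E = 3.73 eV = 3.73 * 1.602e-19 = 5.97546e-19 J
lambda = h*c / E = 6.626e-34 * 3e8 / 5.97546e-19
lambda = 3.32661e-07 m = 332.7 nm

332.7


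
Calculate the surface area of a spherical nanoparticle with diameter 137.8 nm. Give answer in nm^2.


Radius r = 137.8/2 = 68.9 nm
Surface area SA = 4 * pi * r^2
SA = 4 * pi * (68.9)^2
SA = 59655.2 nm^2

59655.2


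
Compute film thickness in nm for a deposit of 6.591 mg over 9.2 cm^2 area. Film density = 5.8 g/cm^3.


Convert: m = 6.591 mg = 6.5910e-06 kg, A = 9.2 cm^2 = 9.2000e-04 m^2, rho = 5.8 g/cm^3 = 5800 kg/m^3
t = m / (A * rho)
t = 6.5910e-06 / (9.2000e-04 * 5800)
t = 1.2352e-06 m = 1235.2 nm

1235.2


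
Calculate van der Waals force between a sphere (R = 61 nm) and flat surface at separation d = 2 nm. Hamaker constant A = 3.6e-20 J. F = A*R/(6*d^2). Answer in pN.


Convert to SI: R = 61 nm = 6.1e-08 m, d = 2 nm = 2e-09 m
F = A * R / (6 * d^2)
F = 3.6e-20 * 6.1e-08 / (6 * (2e-09)^2)
F = 9.15e-11 N = 91.5 pN

91.5


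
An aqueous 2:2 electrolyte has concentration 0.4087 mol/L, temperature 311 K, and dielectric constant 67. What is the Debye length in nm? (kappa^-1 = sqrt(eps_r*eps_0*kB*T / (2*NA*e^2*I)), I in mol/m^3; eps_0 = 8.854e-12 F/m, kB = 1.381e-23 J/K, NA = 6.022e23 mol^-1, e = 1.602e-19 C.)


Ionic strength I = 0.4087 * 2^2 * 1000 = 1634.8 mol/m^3
kappa^-1 = sqrt(67 * 8.854e-12 * 1.381e-23 * 311 / (2 * 6.022e23 * (1.602e-19)^2 * 1634.8))
kappa^-1 = 0.225 nm

0.225


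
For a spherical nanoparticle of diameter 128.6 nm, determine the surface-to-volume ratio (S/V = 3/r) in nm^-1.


Radius r = 128.6/2 = 64.3 nm
S/V = 3 / r = 3 / 64.3
S/V = 0.0467 nm^-1

0.0467


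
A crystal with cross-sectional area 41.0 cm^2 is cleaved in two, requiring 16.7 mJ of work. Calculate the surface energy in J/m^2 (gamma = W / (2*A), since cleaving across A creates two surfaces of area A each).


Convert: A = 41.0 cm^2 = 0.0041 m^2, W = 16.7 mJ = 0.0167 J
Cleaving exposes two faces of area A, so total new surface = 2*A and gamma = W / (2*A)
gamma = 0.0167 / (2 * 0.0041)
gamma = 2.037 J/m^2

2.037


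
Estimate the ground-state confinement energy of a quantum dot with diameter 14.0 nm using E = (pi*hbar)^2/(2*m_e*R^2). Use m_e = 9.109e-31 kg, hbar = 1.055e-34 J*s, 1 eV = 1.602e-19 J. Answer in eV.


Radius R = 14.0/2 = 7 nm = 7e-09 m
E = (pi * 1.055e-34)^2 / (2 * 9.109e-31 * (7e-09)^2)
E(J) = 1.23057e-21
E = E(J) / 1.602e-19 = 0.0077 eV

0.0077


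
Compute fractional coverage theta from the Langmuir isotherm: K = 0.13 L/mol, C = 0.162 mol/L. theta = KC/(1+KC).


Langmuir isotherm: theta = K*C / (1 + K*C)
K*C = 0.13 * 0.162 = 0.02106
theta = 0.02106 / (1 + 0.02106) = 0.02106 / 1.02106
theta = 0.0206

0.0206


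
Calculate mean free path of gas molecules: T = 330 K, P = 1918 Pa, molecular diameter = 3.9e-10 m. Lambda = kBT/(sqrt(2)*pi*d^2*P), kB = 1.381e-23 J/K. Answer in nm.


Mean free path: lambda = kB*T / (sqrt(2) * pi * d^2 * P)
lambda = 1.381e-23 * 330 / (sqrt(2) * pi * (3.9e-10)^2 * 1918)
lambda = 3.51613e-06 m
lambda = 3516.13 nm

3516.13
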